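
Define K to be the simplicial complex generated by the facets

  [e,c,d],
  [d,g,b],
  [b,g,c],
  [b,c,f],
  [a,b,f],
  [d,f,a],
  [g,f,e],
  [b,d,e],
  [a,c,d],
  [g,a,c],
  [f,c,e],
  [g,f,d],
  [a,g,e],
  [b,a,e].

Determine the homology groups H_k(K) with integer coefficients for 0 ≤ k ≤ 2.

Fix the vertex order a < b < c < d < e < f < g and write every simplex with vertices in increasing order. Then dim K = 2 and the simplices of K are:

  0-simplices (7): a, b, c, d, e, f, g
  1-simplices (21): ab, ac, ad, ae, af, ag, bc, bd, be, bf, bg, cd, ce, cf, cg, de, df, dg, ef, eg, fg
  2-simplices (14): abe, abf, acd, acg, adf, aeg, bcf, bcg, bde, bdg, cde, cef, dfg, efg

Hence C_0 ≅ Z^7, C_1 ≅ Z^21, C_2 ≅ Z^14.

The boundary map ∂_1: C_1 → C_0 is given by ∂[p,q] = [q] − [p]. For instance
  ∂af = f − a.
This gives a 7×21 integer matrix of rank 6; reducing to Smith normal form yields diagonal entries (1,1,1,1,1,1).

∂_2: C_2 → C_1 acts by ∂[p,q,r] = [q,r] − [p,r] + [p,q]. For instance
  ∂aeg = eg − ag + ae,
  ∂bcg = cg − bg + bc.
The resulting 21×14 matrix has rank 13, and its Smith normal form has invariant factors (1,1,1,1,1,1,1,1,1,1,1,1,1).

Reading off H_k = ker ∂_k / im ∂_{k+1}:

  H_0: rank C_0 − rank ∂_1 = 7 − 6 = 1, and the invariant factors of ∂_1 are all 1, so H_0 = Z.
  H_1: rank ker ∂_1 − rank ∂_2 = (21 − 6) − 13 = 2, and the invariant factors of ∂_2 are all 1, so H_1 = Z^2.
  H_2: rank ker ∂_2 − rank ∂_3 = (14 − 13) − 0 = 1, and there is no ∂_3, so H_2 = Z.

As a check, the Euler characteristic is 7 − 21 + 14 = 0, which agrees with 1 − 2 + 1 = 0.

H_0 = Z,  H_1 = Z^2,  H_2 = Z.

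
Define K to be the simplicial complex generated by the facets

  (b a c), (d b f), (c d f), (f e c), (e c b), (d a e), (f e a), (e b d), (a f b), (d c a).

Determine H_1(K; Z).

Fix the vertex order a < b < c < d < e < f and write every simplex with vertices in increasing order. Then dim K = 2 and the simplices of K are:

  0-simplices (6): a, b, c, d, e, f
  1-simplices (15): ab, ac, ad, ae, af, bc, bd, be, bf, cd, ce, cf, de, df, ef
  2-simplices (10): abc, abf, acd, ade, aef, bce, bde, bdf, cdf, cef

giving chain groups C_0 ≅ Z^6, C_1 ≅ Z^15, C_2 ≅ Z^10.

The boundary map ∂_1: C_1 → C_0 maps an edge to its endpoints' difference, ∂[p,q] = q − p.
As a 6×15 matrix over Z this has rank 5, with invariant factors (1,1,1,1,1).

The boundary map ∂_2: C_2 → C_1 acts by ∂[p,q,r] = [q,r] − [p,r] + [p,q]. For instance
  ∂abc = bc − ac + ab,
  ∂acd = cd − ad + ac.
The 15×10 boundary matrix has rank 10 and Smith normal form diag(1,1,1,1,1,1,1,1,1,2).

From H_k ≅ ker(∂_k) / im(∂_{k+1}) we obtain:

  H_1: rank ker ∂_1 − rank ∂_2 = (15 − 5) − 10 = 0, and ∂_2 has invariant factor 2 > 1, so H_1 = Z/2.

(K is a triangulation of the real projective plane RP^2.)

H_1 = Z/2.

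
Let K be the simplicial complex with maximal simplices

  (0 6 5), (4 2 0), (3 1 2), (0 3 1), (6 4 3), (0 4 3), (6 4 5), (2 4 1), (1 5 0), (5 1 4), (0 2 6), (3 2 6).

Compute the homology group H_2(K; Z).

H_2 = 0.

Fix the vertex order 0 < 1 < 2 < 3 < 4 < 5 < 6 and write every simplex with vertices in increasing order. Then dim K = 2 and the simplices of K are:

  0-simplices (7): [0], [1], [2], [3], [4], [5], [6]
  1-simplices (18): [0,1], [0,2], [0,3], [0,4], [0,5], [0,6], [1,2], [1,3], [1,4], [1,5], [2,3], [2,4], [2,6], [3,4], [3,6], [4,5], [4,6], [5,6]
  2-simplices (12): [0,1,3], [0,1,5], [0,2,4], [0,2,6], [0,3,4], [0,5,6], [1,2,3], [1,2,4], [1,4,5], [2,3,6], [3,4,6], [4,5,6]

giving chain groups C_0 ≅ Z^7, C_1 ≅ Z^18, C_2 ≅ Z^12.

The boundary map ∂_1: C_1 → C_0 is given by ∂[p,q] = [q] − [p]. For instance
  ∂[0,3] = [3] − [0].
This gives a 7×18 integer matrix of rank 6; reducing to Smith normal form yields diagonal entries (1,1,1,1,1,1).

The boundary map ∂_2: C_2 → C_1 acts by ∂[p,q,r] = [q,r] − [p,r] + [p,q]. For instance
  ∂[0,1,3] = [1,3] − [0,3] + [0,1],
  ∂[0,2,6] = [2,6] − [0,6] + [0,2].
The 18×12 boundary matrix has rank 12 and Smith normal form diag(1,1,1,1,1,1,1,1,1,1,1,2).

Reading off H_k = ker ∂_k / im ∂_{k+1}:

  H_2: rank ker ∂_2 − rank ∂_3 = (12 − 12) − 0 = 0, and there is no ∂_3, so H_2 = 0.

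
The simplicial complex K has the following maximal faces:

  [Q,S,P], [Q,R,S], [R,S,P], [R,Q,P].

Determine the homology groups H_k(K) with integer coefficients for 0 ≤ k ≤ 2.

H_0 = Z,  H_1 = 0,  H_2 = Z.

Order the vertices as P < Q < R < S. Listing each simplex with vertices in this order, K has dimension 2 with simplices:

  0-simplices (4): P, Q, R, S
  1-simplices (6): PQ, PR, PS, QR, QS, RS
  2-simplices (4): PQR, PQS, PRS, QRS

so the chain groups are C_0 ≅ Z^4, C_1 ≅ Z^6, C_2 ≅ Z^4.

The boundary map ∂_1: C_1 → C_0 sends each edge [p,q] (with p < q) to q − p.
The 4×6 boundary matrix has rank 3 and Smith normal form diag(1,1,1).

Boundary ∂_2: C_2 → C_1 acts by ∂[p,q,r] = [q,r] − [p,r] + [p,q]. For instance
  ∂QRS = RS − QS + QR,
  ∂PQS = QS − PS + PQ.
This gives a 6×4 integer matrix of rank 3; reducing to Smith normal form yields diagonal entries (1,1,1).

Computing H_k = (kernel of ∂_k) / (image of ∂_{k+1}):

  H_0: rank C_0 − rank ∂_1 = 4 − 3 = 1, and the invariant factors of ∂_1 are all 1, so H_0 ≅ Z.
  H_1: rank ker ∂_1 − rank ∂_2 = (6 − 3) − 3 = 0, and the invariant factors of ∂_2 are all 1, so H_1 ≅ 0.
  H_2: rank ker ∂_2 − rank ∂_3 = (4 − 3) − 0 = 1, and there is no ∂_3, so H_2 ≅ Z.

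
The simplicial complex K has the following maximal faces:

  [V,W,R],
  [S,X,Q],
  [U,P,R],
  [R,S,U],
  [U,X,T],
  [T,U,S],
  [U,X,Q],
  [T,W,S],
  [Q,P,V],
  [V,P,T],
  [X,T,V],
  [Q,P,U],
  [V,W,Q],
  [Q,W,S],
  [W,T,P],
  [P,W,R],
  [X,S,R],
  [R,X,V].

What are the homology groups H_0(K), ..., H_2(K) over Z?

Order the vertices as P < Q < R < S < T < U < V < W < X. Listing each simplex with vertices in this order, K has dimension 2 with simplices:

  0-simplices (9): P, Q, R, S, T, U, V, W, X
  1-simplices (27): PQ, PR, PT, PU, PV, PW, QS, QU, QV, QW, QX, RS, RU, RV, RW, RX, ST, SU, SW, SX, TU, TV, TW, TX, UX, VW, VX
  2-simplices (18): PQU, PQV, PRU, PRW, PTV, PTW, QSW, QSX, QUX, QVW, RSU, RSX, RVW, RVX, STU, STW, TUX, TVX

so the chain groups are C_0 ≅ Z^9, C_1 ≅ Z^27, C_2 ≅ Z^18.

Boundary ∂_1: C_1 → C_0 is given by ∂[p,q] = [q] − [p].
As a 9×27 matrix over Z this has rank 8, with invariant factors (1,1,1,1,1,1,1,1).

Boundary ∂_2: C_2 → C_1 sends each 2-simplex [p,q,r] to [q,r] − [p,r] + [p,q]. For instance
  ∂PQU = QU − PU + PQ,
  ∂RSX = SX − RX + RS.
The resulting 27×18 matrix has rank 18, and its Smith normal form has invariant factors (1,1,1,1,1,1,1,1,1,1,1,1,1,1,1,1,1,2).

Now H_k = ker ∂_k / im ∂_{k+1}, so:

  H_0: rank C_0 − rank ∂_1 = 9 − 8 = 1, and the invariant factors of ∂_1 are all 1, so H_0 ≅ Z.
  H_1: rank ker ∂_1 − rank ∂_2 = (27 − 8) − 18 = 1, and ∂_2 has invariant factor 2 > 1, so H_1 ≅ Z ⊕ Z/2Z.
  H_2: rank ker ∂_2 − rank ∂_3 = (18 − 18) − 0 = 0, and there is no ∂_3, so H_2 ≅ 0.

As a check, the Euler characteristic is 9 − 27 + 18 = 0, which agrees with 1 − 1 + 0 = 0.

H_0 = Z,  H_1 = Z ⊕ Z/2Z,  H_2 = 0.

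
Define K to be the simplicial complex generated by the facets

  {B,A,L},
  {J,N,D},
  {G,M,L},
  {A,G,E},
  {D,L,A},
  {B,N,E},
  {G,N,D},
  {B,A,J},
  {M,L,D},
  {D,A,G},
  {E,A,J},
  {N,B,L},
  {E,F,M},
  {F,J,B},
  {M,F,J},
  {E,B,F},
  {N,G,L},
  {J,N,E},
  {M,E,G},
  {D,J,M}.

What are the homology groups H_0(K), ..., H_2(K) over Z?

Fix the vertex order A < B < D < E < F < G < J < L < M < N and write every simplex with vertices in increasing order. Then dim K = 2 and the simplices of K are:

  0-simplices (10): A, B, D, E, F, G, J, L, M, N
  1-simplices (30): AB, AD, AE, AG, AJ, AL, BE, BF, BJ, BL, BN, DG, DJ, DL, DM, DN, EF, EG, EJ, EM, EN, FJ, FM, GL, GM, GN, JM, JN, LM, LN
  2-simplices (20): ABJ, ABL, ADG, ADL, AEG, AEJ, BEF, BEN, BFJ, BLN, DGN, DJM, DJN, DLM, EFM, EGM, EJN, FJM, GLM, GLN

so the chain groups are C_0 ≅ Z^10, C_1 ≅ Z^30, C_2 ≅ Z^20.

∂_1: C_1 → C_0 maps an edge to its endpoints' difference, ∂[p,q] = q − p.
The resulting 10×30 matrix has rank 9, and its Smith normal form has invariant factors (1,1,1,1,1,1,1,1,1).

∂_2: C_2 → C_1 sends each 2-simplex [p,q,r] to [q,r] − [p,r] + [p,q]. For instance
  ∂ABL = BL − AL + AB,
  ∂ABJ = BJ − AJ + AB.
The 30×20 boundary matrix has rank 20 and Smith normal form diag(1,1,1,1,1,1,1,1,1,1,1,1,1,1,1,1,1,1,1,2).

Reading off H_k = ker ∂_k / im ∂_{k+1}:

  H_0: rank C_0 − rank ∂_1 = 10 − 9 = 1, and the invariant factors of ∂_1 are all 1, so H_0 ≅ Z.
  H_1: rank ker ∂_1 − rank ∂_2 = (30 − 9) − 20 = 1, and ∂_2 has invariant factor 2 > 1, so H_1 ≅ Z ⊕ Z/2.
  H_2: rank ker ∂_2 − rank ∂_3 = (20 − 20) − 0 = 0, and there is no ∂_3, so H_2 ≅ 0.

As a check, the Euler characteristic is 10 − 30 + 20 = 0, which agrees with 1 − 1 + 0 = 0.

H_0 ≅ Z,  H_1 ≅ Z ⊕ Z/2,  H_2 = 0.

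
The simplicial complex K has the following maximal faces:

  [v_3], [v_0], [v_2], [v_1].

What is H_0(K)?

K has 4 vertices.
rank ∂_0 = 0, rank ∂_1 = 0 ⇒ b_0 = 4 − 0 − 0 = 4. So H_0 = Z^4.

H_0 = Z^4.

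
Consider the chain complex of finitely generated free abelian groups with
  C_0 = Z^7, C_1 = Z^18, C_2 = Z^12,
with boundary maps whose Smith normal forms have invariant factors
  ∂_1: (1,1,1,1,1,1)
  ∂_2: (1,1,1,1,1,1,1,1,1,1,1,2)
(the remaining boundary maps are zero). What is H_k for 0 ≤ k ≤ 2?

H_0: b_0 = 7 − 0 − 6 = 1; torsion from ∂_1 factors > 1: none. So H_0 ≅ Z.
H_1: b_1 = 18 − 6 − 12 = 0; torsion from ∂_2 factors > 1: [2]. So H_1 ≅ Z/2.
H_2: b_2 = 12 − 12 − 0 = 0; torsion from ∂_3 factors > 1: none. So H_2 ≅ 0.

H_0 ≅ Z,  H_1 ≅ Z/2,  H_2 = 0.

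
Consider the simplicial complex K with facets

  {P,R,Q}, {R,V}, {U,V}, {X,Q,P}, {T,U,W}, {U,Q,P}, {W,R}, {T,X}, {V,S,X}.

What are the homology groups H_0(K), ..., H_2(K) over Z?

Order the vertices as P < Q < R < S < T < U < V < W < X. Listing each simplex with vertices in this order, K has dimension 2 with simplices:

  0-simplices (9): P, Q, R, S, T, U, V, W, X
  1-simplices (17): PQ, PR, PU, PX, QR, QU, QX, RV, RW, SV, SX, TU, TW, TX, UV, UW, VX
  2-simplices (5): PQR, PQU, PQX, SVX, TUW

giving chain groups C_0 ≅ Z^9, C_1 ≅ Z^17, C_2 ≅ Z^5.

The boundary map ∂_1: C_1 → C_0 sends each edge [p,q] (with p < q) to q − p.
The 9×17 boundary matrix has rank 8 and Smith normal form diag(1,1,1,1,1,1,1,1).

The boundary map ∂_2: C_2 → C_1 maps a triangle to the signed sum of its edges. For instance
  ∂PQU = QU − PU + PQ,
  ∂SVX = VX − SX + SV.
This gives a 17×5 integer matrix of rank 5; reducing to Smith normal form yields diagonal entries (1,1,1,1,1).

From H_k ≅ ker(∂_k) / im(∂_{k+1}) we obtain:

  H_0: rank C_0 − rank ∂_1 = 9 − 8 = 1, and the invariant factors of ∂_1 are all 1, so H_0 ≅ Z.
  H_1: rank ker ∂_1 − rank ∂_2 = (17 − 8) − 5 = 4, and the invariant factors of ∂_2 are all 1, so H_1 ≅ Z^4.
  H_2: rank ker ∂_2 − rank ∂_3 = (5 − 5) − 0 = 0, and there is no ∂_3, so H_2 ≅ 0.

As a check, the Euler characteristic is 9 − 17 + 5 = -3, which agrees with 1 − 4 + 0 = -3.

H_0 = Z,  H_1 = Z^4,  H_2 = 0.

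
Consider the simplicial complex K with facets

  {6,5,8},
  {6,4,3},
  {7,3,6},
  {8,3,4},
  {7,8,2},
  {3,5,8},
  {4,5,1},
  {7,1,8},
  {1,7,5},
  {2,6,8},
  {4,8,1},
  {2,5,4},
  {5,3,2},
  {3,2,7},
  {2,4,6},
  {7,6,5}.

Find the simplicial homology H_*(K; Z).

H_0 ≅ Z,  H_1 ≅ Z^2,  H_2 ≅ Z.

K has 8 vertices, 24 edges, 16 triangles.
rank ∂_0 = 0, rank ∂_1 = 7 ⇒ b_0 = 8 − 0 − 7 = 1; all invariant factors of ∂_1 are 1 so no torsion. So H_0 = Z.
rank ∂_1 = 7, rank ∂_2 = 15 ⇒ b_1 = 24 − 7 − 15 = 2; all invariant factors of ∂_2 are 1 so no torsion. So H_1 = Z^2.
rank ∂_2 = 15, rank ∂_3 = 0 ⇒ b_2 = 16 − 15 − 0 = 1. So H_2 = Z.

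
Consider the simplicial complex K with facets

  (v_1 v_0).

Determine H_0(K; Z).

H_0 ≅ Z.

Take the total order v_0 < v_1 on the vertex set. Then K (dimension 1) consists of the simplices:

  0-simplices (2): [v_0], [v_1]
  1-simplices (1): [v_0,v_1]

giving chain groups C_0 ≅ Z^2, C_1 ≅ Z^1.

∂_1: C_1 → C_0 sends each edge [p,q] (with p < q) to q − p.
The resulting 2×1 matrix has rank 1, and its Smith normal form has invariant factors (1).

Now H_k = ker ∂_k / im ∂_{k+1}, so:

  H_0: rank C_0 − rank ∂_1 = 2 − 1 = 1, and the invariant factors of ∂_1 are all 1, so H_0 = Z.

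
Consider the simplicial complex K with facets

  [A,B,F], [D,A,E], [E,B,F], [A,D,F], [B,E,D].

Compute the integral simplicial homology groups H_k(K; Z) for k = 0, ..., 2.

H_0 ≅ Z,  H_1 ≅ Z,  H_2 = 0.

Order the vertices as A < B < D < E < F. Listing each simplex with vertices in this order, K has dimension 2 with simplices:

  0-simplices (5): A, B, D, E, F
  1-simplices (10): AB, AD, AE, AF, BD, BE, BF, DE, DF, EF
  2-simplices (5): ABF, ADE, ADF, BDE, BEF

Hence C_0 ≅ Z^5, C_1 ≅ Z^10, C_2 ≅ Z^5.

∂_1: C_1 → C_0 sends each edge [p,q] (with p < q) to q − p.
As a 5×10 matrix over Z this has rank 4, with invariant factors (1,1,1,1).

Boundary ∂_2: C_2 → C_1 sends each 2-simplex [p,q,r] to [q,r] − [p,r] + [p,q]. For instance
  ∂BDE = DE − BE + BD,
  ∂ADF = DF − AF + AD.
This gives a 10×5 integer matrix of rank 5; reducing to Smith normal form yields diagonal entries (1,1,1,1,1).

Computing H_k = (kernel of ∂_k) / (image of ∂_{k+1}):

  H_0: rank C_0 − rank ∂_1 = 5 − 4 = 1, and the invariant factors of ∂_1 are all 1, so H_0 ≅ Z.
  H_1: rank ker ∂_1 − rank ∂_2 = (10 − 4) − 5 = 1, and the invariant factors of ∂_2 are all 1, so H_1 ≅ Z.
  H_2: rank ker ∂_2 − rank ∂_3 = (5 − 5) − 0 = 0, and there is no ∂_3, so H_2 ≅ 0.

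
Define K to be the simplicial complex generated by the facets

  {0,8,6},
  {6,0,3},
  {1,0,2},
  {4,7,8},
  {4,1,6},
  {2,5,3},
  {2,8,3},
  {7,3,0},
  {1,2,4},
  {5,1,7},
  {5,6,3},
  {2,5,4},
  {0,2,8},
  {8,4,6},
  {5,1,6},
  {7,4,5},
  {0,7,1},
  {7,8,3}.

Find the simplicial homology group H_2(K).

H_2 = 0.

K has 9 vertices, 27 edges, 18 triangles.
rank ∂_2 = 18, rank ∂_3 = 0 ⇒ b_2 = 18 − 18 − 0 = 0. So H_2 ≅ 0.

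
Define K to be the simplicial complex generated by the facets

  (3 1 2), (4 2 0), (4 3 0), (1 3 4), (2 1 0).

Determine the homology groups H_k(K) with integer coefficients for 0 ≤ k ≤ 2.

Take the total order 0 < 1 < 2 < 3 < 4 on the vertex set. Then K (dimension 2) consists of the simplices:

  0-simplices (5): [0], [1], [2], [3], [4]
  1-simplices (10): [0,1], [0,2], [0,3], [0,4], [1,2], [1,3], [1,4], [2,3], [2,4], [3,4]
  2-simplices (5): [0,1,2], [0,2,4], [0,3,4], [1,2,3], [1,3,4]

Hence C_0 ≅ Z^5, C_1 ≅ Z^10, C_2 ≅ Z^5.

The boundary map ∂_1: C_1 → C_0 is given by ∂[p,q] = [q] − [p].
As a 5×10 matrix over Z this has rank 4, with invariant factors (1,1,1,1).

The boundary map ∂_2: C_2 → C_1 maps a triangle to the signed sum of its edges. For instance
  ∂[1,3,4] = [3,4] − [1,4] + [1,3],
  ∂[0,1,2] = [1,2] − [0,2] + [0,1].
As a 10×5 matrix over Z this has rank 5, with invariant factors (1,1,1,1,1).

Now H_k = ker ∂_k / im ∂_{k+1}, so:

  H_0: rank C_0 − rank ∂_1 = 5 − 4 = 1, and the invariant factors of ∂_1 are all 1, so H_0 = Z.
  H_1: rank ker ∂_1 − rank ∂_2 = (10 − 4) − 5 = 1, and the invariant factors of ∂_2 are all 1, so H_1 = Z.
  H_2: rank ker ∂_2 − rank ∂_3 = (5 − 5) − 0 = 0, and there is no ∂_3, so H_2 = 0.

(K is a triangulation of the Möbius band.)

H_0 = Z,  H_1 = Z,  H_2 = 0.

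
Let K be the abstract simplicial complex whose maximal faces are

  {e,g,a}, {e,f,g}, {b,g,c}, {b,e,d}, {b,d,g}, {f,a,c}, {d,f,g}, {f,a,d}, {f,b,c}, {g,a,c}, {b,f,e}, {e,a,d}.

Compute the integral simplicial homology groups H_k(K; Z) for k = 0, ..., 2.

Take the total order a < b < c < d < e < f < g on the vertex set. Then K (dimension 2) consists of the simplices:

  0-simplices (7): a, b, c, d, e, f, g
  1-simplices (18): ac, ad, ae, af, ag, bc, bd, be, bf, bg, cf, cg, de, df, dg, ef, eg, fg
  2-simplices (12): acf, acg, ade, adf, aeg, bcf, bcg, bde, bdg, bef, dfg, efg

giving chain groups C_0 ≅ Z^7, C_1 ≅ Z^18, C_2 ≅ Z^12.

∂_1: C_1 → C_0 maps an edge to its endpoints' difference, ∂[p,q] = q − p. For instance
  ∂ag = g − a.
The 7×18 boundary matrix has rank 6 and Smith normal form diag(1,1,1,1,1,1).

The boundary map ∂_2: C_2 → C_1 acts by ∂[p,q,r] = [q,r] − [p,r] + [p,q]. For instance
  ∂acf = cf − af + ac,
  ∂acg = cg − ag + ac.
The resulting 18×12 matrix has rank 12, and its Smith normal form has invariant factors (1,1,1,1,1,1,1,1,1,1,1,2).

Now H_k = ker ∂_k / im ∂_{k+1}, so:

  H_0: rank C_0 − rank ∂_1 = 7 − 6 = 1, and the invariant factors of ∂_1 are all 1, so H_0 = Z.
  H_1: rank ker ∂_1 − rank ∂_2 = (18 − 6) − 12 = 0, and ∂_2 has invariant factor 2 > 1, so H_1 = Z/2.
  H_2: rank ker ∂_2 − rank ∂_3 = (12 − 12) − 0 = 0, and there is no ∂_3, so H_2 = 0.

As a check, the Euler characteristic is 7 − 18 + 12 = 1, which agrees with 1 − 0 + 0 = 1.

H_0 = Z,  H_1 = Z/2,  H_2 = 0.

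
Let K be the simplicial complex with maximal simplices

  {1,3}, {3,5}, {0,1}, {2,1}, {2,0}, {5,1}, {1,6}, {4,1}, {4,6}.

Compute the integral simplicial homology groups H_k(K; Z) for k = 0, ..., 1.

Fix the vertex order 0 < 1 < 2 < 3 < 4 < 5 < 6 and write every simplex with vertices in increasing order. Then dim K = 1 and the simplices of K are:

  0-simplices (7): [0], [1], [2], [3], [4], [5], [6]
  1-simplices (9): [0,1], [0,2], [1,2], [1,3], [1,4], [1,5], [1,6], [3,5], [4,6]

so the chain groups are C_0 ≅ Z^7, C_1 ≅ Z^9.

The boundary map ∂_1: C_1 → C_0 is given by ∂[p,q] = [q] − [p].
As a 7×9 matrix over Z this has rank 6, with invariant factors (1,1,1,1,1,1).

From H_k ≅ ker(∂_k) / im(∂_{k+1}) we obtain:

  H_0: rank C_0 − rank ∂_1 = 7 − 6 = 1, and the invariant factors of ∂_1 are all 1, so H_0 ≅ Z.
  H_1: rank ker ∂_1 − rank ∂_2 = (9 − 6) − 0 = 3, and there is no ∂_2, so H_1 ≅ Z^3.

(K is a triangulation of a wedge of 3 circles.)

H_0 = Z,  H_1 = Z^3.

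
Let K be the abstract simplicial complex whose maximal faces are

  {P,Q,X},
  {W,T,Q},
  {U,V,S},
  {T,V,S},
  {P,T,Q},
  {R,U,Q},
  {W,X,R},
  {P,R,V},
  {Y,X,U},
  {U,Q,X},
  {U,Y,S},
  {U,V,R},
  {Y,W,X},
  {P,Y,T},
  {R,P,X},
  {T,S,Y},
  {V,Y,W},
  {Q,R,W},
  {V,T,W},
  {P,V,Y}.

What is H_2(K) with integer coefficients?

H_2 = 0.

K has 10 vertices, 30 edges, 20 triangles.
rank ∂_2 = 20, rank ∂_3 = 0 ⇒ b_2 = 20 − 20 − 0 = 0. So H_2 ≅ 0.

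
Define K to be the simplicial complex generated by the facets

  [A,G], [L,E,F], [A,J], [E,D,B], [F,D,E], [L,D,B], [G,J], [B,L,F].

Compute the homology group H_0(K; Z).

We work with the vertex ordering A < B < D < E < F < G < J < L. The simplices of K, each written with vertices in increasing order, are:

  0-simplices (8): A, B, D, E, F, G, J, L
  1-simplices (13): AG, AJ, BD, BE, BF, BL, DE, DF, DL, EF, EL, FL, GJ
  2-simplices (5): BDE, BDL, BFL, DEF, EFL

Hence C_0 ≅ Z^8, C_1 ≅ Z^13, C_2 ≅ Z^5.

The boundary map ∂_1: C_1 → C_0 maps an edge to its endpoints' difference, ∂[p,q] = q − p. For instance
  ∂EF = F − E.
The resulting 8×13 matrix has rank 6, and its Smith normal form has invariant factors (1,1,1,1,1,1).

∂_2: C_2 → C_1 maps a triangle to the signed sum of its edges. For instance
  ∂DEF = EF − DF + DE,
  ∂EFL = FL − EL + EF.
As a 13×5 matrix over Z this has rank 5, with invariant factors (1,1,1,1,1).

Reading off H_k = ker ∂_k / im ∂_{k+1}:

  H_0: rank C_0 − rank ∂_1 = 8 − 6 = 2, and the invariant factors of ∂_1 are all 1, so H_0 = Z^2.

H_0 = Z^2.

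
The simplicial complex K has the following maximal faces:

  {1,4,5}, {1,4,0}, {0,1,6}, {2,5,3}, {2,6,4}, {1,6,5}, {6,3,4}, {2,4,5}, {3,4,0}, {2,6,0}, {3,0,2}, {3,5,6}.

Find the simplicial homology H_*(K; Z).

H_0 = Z,  H_1 = Z/2,  H_2 = 0.

Order the vertices as 0 < 1 < 2 < 3 < 4 < 5 < 6. Listing each simplex with vertices in this order, K has dimension 2 with simplices:

  0-simplices (7): [0], [1], [2], [3], [4], [5], [6]
  1-simplices (18): [0,1], [0,2], [0,3], [0,4], [0,6], [1,4], [1,5], [1,6], [2,3], [2,4], [2,5], [2,6], [3,4], [3,5], [3,6], [4,5], [4,6], [5,6]
  2-simplices (12): [0,1,4], [0,1,6], [0,2,3], [0,2,6], [0,3,4], [1,4,5], [1,5,6], [2,3,5], [2,4,5], [2,4,6], [3,4,6], [3,5,6]

so the chain groups are C_0 ≅ Z^7, C_1 ≅ Z^18, C_2 ≅ Z^12.

∂_1: C_1 → C_0 maps an edge to its endpoints' difference, ∂[p,q] = q − p.
This gives a 7×18 integer matrix of rank 6; reducing to Smith normal form yields diagonal entries (1,1,1,1,1,1).

∂_2: C_2 → C_1 maps a triangle to the signed sum of its edges. For instance
  ∂[2,4,6] = [4,6] − [2,6] + [2,4],
  ∂[2,3,5] = [3,5] − [2,5] + [2,3].
The 18×12 boundary matrix has rank 12 and Smith normal form diag(1,1,1,1,1,1,1,1,1,1,1,2).

Reading off H_k = ker ∂_k / im ∂_{k+1}:

  H_0: rank C_0 − rank ∂_1 = 7 − 6 = 1, and the invariant factors of ∂_1 are all 1, so H_0 = Z.
  H_1: rank ker ∂_1 − rank ∂_2 = (18 − 6) − 12 = 0, and ∂_2 has invariant factor 2 > 1, so H_1 = Z/2.
  H_2: rank ker ∂_2 − rank ∂_3 = (12 − 12) − 0 = 0, and there is no ∂_3, so H_2 = 0.

As a check, the Euler characteristic is 7 − 18 + 12 = 1, which agrees with 1 − 0 + 0 = 1.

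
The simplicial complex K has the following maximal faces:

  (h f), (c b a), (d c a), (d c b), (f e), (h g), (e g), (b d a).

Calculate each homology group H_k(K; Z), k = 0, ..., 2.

Fix the vertex order a < b < c < d < e < f < g < h and write every simplex with vertices in increasing order. Then dim K = 2 and the simplices of K are:

  0-simplices (8): a, b, c, d, e, f, g, h
  1-simplices (10): ab, ac, ad, bc, bd, cd, ef, eg, fh, gh
  2-simplices (4): abc, abd, acd, bcd

Hence C_0 ≅ Z^8, C_1 ≅ Z^10, C_2 ≅ Z^4.

Boundary ∂_1: C_1 → C_0 maps an edge to its endpoints' difference, ∂[p,q] = q − p. For instance
  ∂ab = b − a.
The 8×10 boundary matrix has rank 6 and Smith normal form diag(1,1,1,1,1,1).

The boundary map ∂_2: C_2 → C_1 maps a triangle to the signed sum of its edges. For instance
  ∂abc = bc − ac + ab,
  ∂acd = cd − ad + ac.
As a 10×4 matrix over Z this has rank 3, with invariant factors (1,1,1).

Now H_k = ker ∂_k / im ∂_{k+1}, so:

  H_0: rank C_0 − rank ∂_1 = 8 − 6 = 2, and the invariant factors of ∂_1 are all 1, so H_0 ≅ Z^2.
  H_1: rank ker ∂_1 − rank ∂_2 = (10 − 6) − 3 = 1, and the invariant factors of ∂_2 are all 1, so H_1 ≅ Z.
  H_2: rank ker ∂_2 − rank ∂_3 = (4 − 3) − 0 = 1, and there is no ∂_3, so H_2 ≅ Z.

H_0 ≅ Z^2,  H_1 ≅ Z,  H_2 ≅ Z.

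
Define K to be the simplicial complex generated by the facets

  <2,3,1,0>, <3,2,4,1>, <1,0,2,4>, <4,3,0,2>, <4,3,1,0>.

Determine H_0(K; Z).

Take the total order 0 < 1 < 2 < 3 < 4 on the vertex set. Then K (dimension 3) consists of the simplices:

  0-simplices (5): [0], [1], [2], [3], [4]
  1-simplices (10): [0,1], [0,2], [0,3], [0,4], [1,2], [1,3], [1,4], [2,3], [2,4], [3,4]
  2-simplices (10): [0,1,2], [0,1,3], [0,1,4], [0,2,3], [0,2,4], [0,3,4], [1,2,3], [1,2,4], [1,3,4], [2,3,4]
  3-simplices (5): [0,1,2,3], [0,1,2,4], [0,1,3,4], [0,2,3,4], [1,2,3,4]

so the chain groups are C_0 ≅ Z^5, C_1 ≅ Z^10, C_2 ≅ Z^10, C_3 ≅ Z^5.

The boundary map ∂_1: C_1 → C_0 is given by ∂[p,q] = [q] − [p]. For instance
  ∂[1,2] = [2] − [1].
The resulting 5×10 matrix has rank 4, and its Smith normal form has invariant factors (1,1,1,1).

Boundary ∂_2: C_2 → C_1 sends each 2-simplex [p,q,r] to [q,r] − [p,r] + [p,q]. For instance
  ∂[2,3,4] = [3,4] − [2,4] + [2,3],
  ∂[0,1,4] = [1,4] − [0,4] + [0,1].
The resulting 10×10 matrix has rank 6, and its Smith normal form has invariant factors (1,1,1,1,1,1).

The boundary map ∂_3: C_3 → C_2 sends each 3-simplex σ to the alternating sum Σ_i (−1)^i (σ with its i-th vertex removed). For instance
  ∂[1,2,3,4] = [2,3,4] − [1,3,4] + [1,2,4] − [1,2,3],
  ∂[0,1,2,3] = [1,2,3] − [0,2,3] + [0,1,3] − [0,1,2].
This gives a 10×5 integer matrix of rank 4; reducing to Smith normal form yields diagonal entries (1,1,1,1).

Reading off H_k = ker ∂_k / im ∂_{k+1}:

  H_0: rank C_0 − rank ∂_1 = 5 − 4 = 1, and the invariant factors of ∂_1 are all 1, so H_0 ≅ Z.

H_0 ≅ Z.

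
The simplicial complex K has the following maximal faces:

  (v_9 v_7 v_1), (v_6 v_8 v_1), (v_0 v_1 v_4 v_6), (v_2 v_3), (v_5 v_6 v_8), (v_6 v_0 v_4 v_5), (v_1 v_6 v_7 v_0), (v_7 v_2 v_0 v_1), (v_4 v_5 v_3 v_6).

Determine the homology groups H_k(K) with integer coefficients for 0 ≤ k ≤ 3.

H_0 = Z,  H_1 = Z,  H_2 = 0,  H_3 = 0.

We work with the vertex ordering v_0 < v_1 < v_2 < v_3 < v_4 < v_5 < v_6 < v_7 < v_8 < v_9. The simplices of K, each written with vertices in increasing order, are:

  0-simplices (10): [v_0], [v_1], [v_2], [v_3], [v_4], [v_5], [v_6], [v_7], [v_8], [v_9]
  1-simplices (24): (24 of them)
  2-simplices (19): (19 of them)
  3-simplices (5): [v_0,v_1,v_2,v_7], [v_0,v_1,v_4,v_6], [v_0,v_1,v_6,v_7], [v_0,v_4,v_5,v_6], [v_3,v_4,v_5,v_6]

giving chain groups C_0 ≅ Z^10, C_1 ≅ Z^24, C_2 ≅ Z^19, C_3 ≅ Z^5.

The boundary map ∂_1: C_1 → C_0 maps an edge to its endpoints' difference, ∂[p,q] = q − p. For instance
  ∂[v_1,v_6] = [v_6] − [v_1].
The 10×24 boundary matrix has rank 9 and Smith normal form diag(1,1,1,1,1,1,1,1,1).

Boundary ∂_2: C_2 → C_1 acts by ∂[p,q,r] = [q,r] − [p,r] + [p,q]. For instance
  ∂[v_0,v_1,v_6] = [v_1,v_6] − [v_0,v_6] + [v_0,v_1],
  ∂[v_1,v_6,v_7] = [v_6,v_7] − [v_1,v_7] + [v_1,v_6].
The resulting 24×19 matrix has rank 14, and its Smith normal form has invariant factors (1,1,1,1,1,1,1,1,1,1,1,1,1,1).

The boundary map ∂_3: C_3 → C_2 sends each 3-simplex σ to the alternating sum Σ_i (−1)^i (σ with its i-th vertex removed). For instance
  ∂[v_0,v_1,v_6,v_7] = [v_1,v_6,v_7] − [v_0,v_6,v_7] + [v_0,v_1,v_7] − [v_0,v_1,v_6],
  ∂[v_0,v_1,v_2,v_7] = [v_1,v_2,v_7] − [v_0,v_2,v_7] + [v_0,v_1,v_7] − [v_0,v_1,v_2].
The resulting 19×5 matrix has rank 5, and its Smith normal form has invariant factors (1,1,1,1,1).

Reading off H_k = ker ∂_k / im ∂_{k+1}:

  H_0: rank C_0 − rank ∂_1 = 10 − 9 = 1, and the invariant factors of ∂_1 are all 1, so H_0 = Z.
  H_1: rank ker ∂_1 − rank ∂_2 = (24 − 9) − 14 = 1, and the invariant factors of ∂_2 are all 1, so H_1 = Z.
  H_2: rank ker ∂_2 − rank ∂_3 = (19 − 14) − 5 = 0, and the invariant factors of ∂_3 are all 1, so H_2 = 0.
  H_3: rank ker ∂_3 − rank ∂_4 = (5 − 5) − 0 = 0, and there is no ∂_4, so H_3 = 0.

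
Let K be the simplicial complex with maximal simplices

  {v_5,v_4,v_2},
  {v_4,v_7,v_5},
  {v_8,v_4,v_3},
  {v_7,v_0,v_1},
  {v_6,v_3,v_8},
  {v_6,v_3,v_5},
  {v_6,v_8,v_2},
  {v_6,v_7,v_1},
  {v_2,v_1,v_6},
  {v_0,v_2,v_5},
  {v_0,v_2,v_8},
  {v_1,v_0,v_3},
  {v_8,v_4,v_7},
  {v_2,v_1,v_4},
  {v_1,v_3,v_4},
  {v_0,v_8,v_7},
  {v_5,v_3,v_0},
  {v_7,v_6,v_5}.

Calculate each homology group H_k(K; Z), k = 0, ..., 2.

Take the total order v_0 < v_1 < v_2 < v_3 < v_4 < v_5 < v_6 < v_7 < v_8 on the vertex set. Then K (dimension 2) consists of the simplices:

  0-simplices (9): [v_0], [v_1], [v_2], [v_3], [v_4], [v_5], [v_6], [v_7], [v_8]
  1-simplices (27): (27 of them)
  2-simplices (18): (18 of them)

giving chain groups C_0 ≅ Z^9, C_1 ≅ Z^27, C_2 ≅ Z^18.

∂_1: C_1 → C_0 is given by ∂[p,q] = [q] − [p].
This gives a 9×27 integer matrix of rank 8; reducing to Smith normal form yields diagonal entries (1,1,1,1,1,1,1,1).

The boundary map ∂_2: C_2 → C_1 acts by ∂[p,q,r] = [q,r] − [p,r] + [p,q]. For instance
  ∂[v_0,v_2,v_8] = [v_2,v_8] − [v_0,v_8] + [v_0,v_2],
  ∂[v_1,v_2,v_4] = [v_2,v_4] − [v_1,v_4] + [v_1,v_2].
The 27×18 boundary matrix has rank 17 and Smith normal form diag(1,1,1,1,1,1,1,1,1,1,1,1,1,1,1,1,1).

Reading off H_k = ker ∂_k / im ∂_{k+1}:

  H_0: rank C_0 − rank ∂_1 = 9 − 8 = 1, and the invariant factors of ∂_1 are all 1, so H_0 = Z.
  H_1: rank ker ∂_1 − rank ∂_2 = (27 − 8) − 17 = 2, and the invariant factors of ∂_2 are all 1, so H_1 = Z^2.
  H_2: rank ker ∂_2 − rank ∂_3 = (18 − 17) − 0 = 1, and there is no ∂_3, so H_2 = Z.

As a check, the Euler characteristic is 9 − 27 + 18 = 0, which agrees with 1 − 2 + 1 = 0.
(K is a triangulation of the torus T^2.)

H_0 ≅ Z,  H_1 ≅ Z^2,  H_2 ≅ Z.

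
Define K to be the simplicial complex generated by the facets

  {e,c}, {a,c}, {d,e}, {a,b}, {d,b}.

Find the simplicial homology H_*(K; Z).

We work with the vertex ordering a < b < c < d < e. The simplices of K, each written with vertices in increasing order, are:

  0-simplices (5): a, b, c, d, e
  1-simplices (5): ab, ac, bd, ce, de

so the chain groups are C_0 ≅ Z^5, C_1 ≅ Z^5.

Boundary ∂_1: C_1 → C_0 maps an edge to its endpoints' difference, ∂[p,q] = q − p. For instance
  ∂de = e − d.
The 5×5 boundary matrix has rank 4 and Smith normal form diag(1,1,1,1).

Computing H_k = (kernel of ∂_k) / (image of ∂_{k+1}):

  H_0: rank C_0 − rank ∂_1 = 5 − 4 = 1, and the invariant factors of ∂_1 are all 1, so H_0 = Z.
  H_1: rank ker ∂_1 − rank ∂_2 = (5 − 4) − 0 = 1, and there is no ∂_2, so H_1 = Z.

(K is a triangulation of the circle S^1.)

H_0 ≅ Z,  H_1 ≅ Z.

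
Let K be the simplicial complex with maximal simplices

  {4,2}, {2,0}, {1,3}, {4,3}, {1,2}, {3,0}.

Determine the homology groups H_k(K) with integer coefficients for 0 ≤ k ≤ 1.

H_0 ≅ Z,  H_1 ≅ Z^2.

Order the vertices as 0 < 1 < 2 < 3 < 4. Listing each simplex with vertices in this order, K has dimension 1 with simplices:

  0-simplices (5): [0], [1], [2], [3], [4]
  1-simplices (6): [0,2], [0,3], [1,2], [1,3], [2,4], [3,4]

giving chain groups C_0 ≅ Z^5, C_1 ≅ Z^6.

The boundary map ∂_1: C_1 → C_0 is given by ∂[p,q] = [q] − [p]. For instance
  ∂[1,2] = [2] − [1].
As a 5×6 matrix over Z this has rank 4, with invariant factors (1,1,1,1).

From H_k ≅ ker(∂_k) / im(∂_{k+1}) we obtain:

  H_0: rank C_0 − rank ∂_1 = 5 − 4 = 1, and the invariant factors of ∂_1 are all 1, so H_0 = Z.
  H_1: rank ker ∂_1 − rank ∂_2 = (6 − 4) − 0 = 2, and there is no ∂_2, so H_1 = Z^2.

As a check, the Euler characteristic is 5 − 6 = -1, which agrees with 1 − 2 = -1.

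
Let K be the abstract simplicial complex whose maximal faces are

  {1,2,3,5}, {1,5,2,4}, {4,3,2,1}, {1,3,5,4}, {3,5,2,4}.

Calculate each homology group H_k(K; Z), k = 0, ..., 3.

Take the total order 1 < 2 < 3 < 4 < 5 on the vertex set. Then K (dimension 3) consists of the simplices:

  0-simplices (5): [1], [2], [3], [4], [5]
  1-simplices (10): [1,2], [1,3], [1,4], [1,5], [2,3], [2,4], [2,5], [3,4], [3,5], [4,5]
  2-simplices (10): [1,2,3], [1,2,4], [1,2,5], [1,3,4], [1,3,5], [1,4,5], [2,3,4], [2,3,5], [2,4,5], [3,4,5]
  3-simplices (5): [1,2,3,4], [1,2,3,5], [1,2,4,5], [1,3,4,5], [2,3,4,5]

so the chain groups are C_0 ≅ Z^5, C_1 ≅ Z^10, C_2 ≅ Z^10, C_3 ≅ Z^5.

Boundary ∂_1: C_1 → C_0 sends each edge [p,q] (with p < q) to q − p. For instance
  ∂[1,4] = [4] − [1].
This gives a 5×10 integer matrix of rank 4; reducing to Smith normal form yields diagonal entries (1,1,1,1).

∂_2: C_2 → C_1 sends each 2-simplex [p,q,r] to [q,r] − [p,r] + [p,q]. For instance
  ∂[3,4,5] = [4,5] − [3,5] + [3,4],
  ∂[1,2,3] = [2,3] − [1,3] + [1,2].
As a 10×10 matrix over Z this has rank 6, with invariant factors (1,1,1,1,1,1).

∂_3: C_3 → C_2 sends each 3-simplex σ to the alternating sum Σ_i (−1)^i (σ with its i-th vertex removed). For instance
  ∂[2,3,4,5] = [3,4,5] − [2,4,5] + [2,3,5] − [2,3,4],
  ∂[1,2,4,5] = [2,4,5] − [1,4,5] + [1,2,5] − [1,2,4].
The 10×5 boundary matrix has rank 4 and Smith normal form diag(1,1,1,1).

Now H_k = ker ∂_k / im ∂_{k+1}, so:

  H_0: rank C_0 − rank ∂_1 = 5 − 4 = 1, and the invariant factors of ∂_1 are all 1, so H_0 ≅ Z.
  H_1: rank ker ∂_1 − rank ∂_2 = (10 − 4) − 6 = 0, and the invariant factors of ∂_2 are all 1, so H_1 ≅ 0.
  H_2: rank ker ∂_2 − rank ∂_3 = (10 − 6) − 4 = 0, and the invariant factors of ∂_3 are all 1, so H_2 ≅ 0.
  H_3: rank ker ∂_3 − rank ∂_4 = (5 − 4) − 0 = 1, and there is no ∂_4, so H_3 ≅ Z.

(K is a triangulation of the 3-sphere S^3.)

H_0 = Z,  H_1 = 0,  H_2 = 0,  H_3 = Z.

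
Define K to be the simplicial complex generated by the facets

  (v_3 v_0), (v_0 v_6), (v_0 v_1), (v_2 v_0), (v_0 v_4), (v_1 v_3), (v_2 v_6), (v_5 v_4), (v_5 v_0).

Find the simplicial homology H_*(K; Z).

H_0 ≅ Z,  H_1 ≅ Z^3.

Take the total order v_0 < v_1 < v_2 < v_3 < v_4 < v_5 < v_6 on the vertex set. Then K (dimension 1) consists of the simplices:

  0-simplices (7): [v_0], [v_1], [v_2], [v_3], [v_4], [v_5], [v_6]
  1-simplices (9): [v_0,v_1], [v_0,v_2], [v_0,v_3], [v_0,v_4], [v_0,v_5], [v_0,v_6], [v_1,v_3], [v_2,v_6], [v_4,v_5]

Hence C_0 ≅ Z^7, C_1 ≅ Z^9.

∂_1: C_1 → C_0 sends each edge [p,q] (with p < q) to q − p.
As a 7×9 matrix over Z this has rank 6, with invariant factors (1,1,1,1,1,1).

Now H_k = ker ∂_k / im ∂_{k+1}, so:

  H_0: rank C_0 − rank ∂_1 = 7 − 6 = 1, and the invariant factors of ∂_1 are all 1, so H_0 = Z.
  H_1: rank ker ∂_1 − rank ∂_2 = (9 − 6) − 0 = 3, and there is no ∂_2, so H_1 = Z^3.

As a check, the Euler characteristic is 7 − 9 = -2, which agrees with 1 − 3 = -2.
(K is a triangulation of a wedge of 3 circles.)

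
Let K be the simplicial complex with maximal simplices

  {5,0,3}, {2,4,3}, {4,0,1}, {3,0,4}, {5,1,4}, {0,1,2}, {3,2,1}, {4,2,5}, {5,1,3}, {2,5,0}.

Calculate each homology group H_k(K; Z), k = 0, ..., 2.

H_0 = Z,  H_1 = Z/2,  H_2 = 0.

We work with the vertex ordering 0 < 1 < 2 < 3 < 4 < 5. The simplices of K, each written with vertices in increasing order, are:

  0-simplices (6): [0], [1], [2], [3], [4], [5]
  1-simplices (15): [0,1], [0,2], [0,3], [0,4], [0,5], [1,2], [1,3], [1,4], [1,5], [2,3], [2,4], [2,5], [3,4], [3,5], [4,5]
  2-simplices (10): [0,1,2], [0,1,4], [0,2,5], [0,3,4], [0,3,5], [1,2,3], [1,3,5], [1,4,5], [2,3,4], [2,4,5]

Hence C_0 ≅ Z^6, C_1 ≅ Z^15, C_2 ≅ Z^10.

∂_1: C_1 → C_0 is given by ∂[p,q] = [q] − [p].
This gives a 6×15 integer matrix of rank 5; reducing to Smith normal form yields diagonal entries (1,1,1,1,1).

∂_2: C_2 → C_1 maps a triangle to the signed sum of its edges. For instance
  ∂[2,4,5] = [4,5] − [2,5] + [2,4],
  ∂[0,3,5] = [3,5] − [0,5] + [0,3].
This gives a 15×10 integer matrix of rank 10; reducing to Smith normal form yields diagonal entries (1,1,1,1,1,1,1,1,1,2).

Reading off H_k = ker ∂_k / im ∂_{k+1}:

  H_0: rank C_0 − rank ∂_1 = 6 − 5 = 1, and the invariant factors of ∂_1 are all 1, so H_0 = Z.
  H_1: rank ker ∂_1 − rank ∂_2 = (15 − 5) − 10 = 0, and ∂_2 has invariant factor 2 > 1, so H_1 = Z/2.
  H_2: rank ker ∂_2 − rank ∂_3 = (10 − 10) − 0 = 0, and there is no ∂_3, so H_2 = 0.

(K is a triangulation of the real projective plane RP^2.)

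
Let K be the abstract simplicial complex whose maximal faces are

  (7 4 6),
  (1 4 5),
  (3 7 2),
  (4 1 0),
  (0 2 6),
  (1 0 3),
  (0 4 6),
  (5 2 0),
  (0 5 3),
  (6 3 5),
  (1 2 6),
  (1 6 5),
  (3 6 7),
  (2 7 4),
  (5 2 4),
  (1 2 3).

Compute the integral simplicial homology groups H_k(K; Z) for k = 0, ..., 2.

Take the total order 0 < 1 < 2 < 3 < 4 < 5 < 6 < 7 on the vertex set. Then K (dimension 2) consists of the simplices:

  0-simplices (8): [0], [1], [2], [3], [4], [5], [6], [7]
  1-simplices (24): (24 of them)
  2-simplices (16): [0,1,3], [0,1,4], [0,2,5], [0,2,6], [0,3,5], [0,4,6], [1,2,3], [1,2,6], [1,4,5], [1,5,6], [2,3,7], [2,4,5], [2,4,7], [3,5,6], [3,6,7], [4,6,7]

giving chain groups C_0 ≅ Z^8, C_1 ≅ Z^24, C_2 ≅ Z^16.

∂_1: C_1 → C_0 sends each edge [p,q] (with p < q) to q − p. For instance
  ∂[0,1] = [1] − [0].
This gives a 8×24 integer matrix of rank 7; reducing to Smith normal form yields diagonal entries (1,1,1,1,1,1,1).

∂_2: C_2 → C_1 acts by ∂[p,q,r] = [q,r] − [p,r] + [p,q]. For instance
  ∂[0,4,6] = [4,6] − [0,6] + [0,4],
  ∂[0,2,6] = [2,6] − [0,6] + [0,2].
The 24×16 boundary matrix has rank 15 and Smith normal form diag(1,1,1,1,1,1,1,1,1,1,1,1,1,1,1).

Reading off H_k = ker ∂_k / im ∂_{k+1}:

  H_0: rank C_0 − rank ∂_1 = 8 − 7 = 1, and the invariant factors of ∂_1 are all 1, so H_0 = Z.
  H_1: rank ker ∂_1 − rank ∂_2 = (24 − 7) − 15 = 2, and the invariant factors of ∂_2 are all 1, so H_1 = Z^2.
  H_2: rank ker ∂_2 − rank ∂_3 = (16 − 15) − 0 = 1, and there is no ∂_3, so H_2 = Z.

As a check, the Euler characteristic is 8 − 24 + 16 = 0, which agrees with 1 − 2 + 1 = 0.

H_0 = Z,  H_1 = Z^2,  H_2 = Z.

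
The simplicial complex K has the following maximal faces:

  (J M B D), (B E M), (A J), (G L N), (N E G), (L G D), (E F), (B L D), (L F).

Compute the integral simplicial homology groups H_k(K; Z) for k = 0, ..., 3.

H_0 = Z,  H_1 = Z^2,  H_2 = 0,  H_3 = 0.

Fix the vertex order A < B < D < E < F < G < J < L < M < N and write every simplex with vertices in increasing order. Then dim K = 3 and the simplices of K are:

  0-simplices (10): A, B, D, E, F, G, J, L, M, N
  1-simplices (19): AJ, BD, BE, BJ, BL, BM, DG, DJ, DL, DM, EF, EG, EM, EN, FL, GL, GN, JM, LN
  2-simplices (9): BDJ, BDL, BDM, BEM, BJM, DGL, DJM, EGN, GLN
  3-simplices (1): BDJM

giving chain groups C_0 ≅ Z^10, C_1 ≅ Z^19, C_2 ≅ Z^9, C_3 ≅ Z^1.

∂_1: C_1 → C_0 is given by ∂[p,q] = [q] − [p]. For instance
  ∂LN = N − L.
The resulting 10×19 matrix has rank 9, and its Smith normal form has invariant factors (1,1,1,1,1,1,1,1,1).

The boundary map ∂_2: C_2 → C_1 sends each 2-simplex [p,q,r] to [q,r] − [p,r] + [p,q]. For instance
  ∂BDM = DM − BM + BD,
  ∂EGN = GN − EN + EG.
The resulting 19×9 matrix has rank 8, and its Smith normal form has invariant factors (1,1,1,1,1,1,1,1).

∂_3: C_3 → C_2 sends each 3-simplex σ to the alternating sum Σ_i (−1)^i (σ with its i-th vertex removed). For instance
  ∂BDJM = DJM − BJM + BDM − BDJ.
The 9×1 boundary matrix has rank 1 and Smith normal form diag(1).

From H_k ≅ ker(∂_k) / im(∂_{k+1}) we obtain:

  H_0: rank C_0 − rank ∂_1 = 10 − 9 = 1, and the invariant factors of ∂_1 are all 1, so H_0 = Z.
  H_1: rank ker ∂_1 − rank ∂_2 = (19 − 9) − 8 = 2, and the invariant factors of ∂_2 are all 1, so H_1 = Z^2.
  H_2: rank ker ∂_2 − rank ∂_3 = (9 − 8) − 1 = 0, and the invariant factors of ∂_3 are all 1, so H_2 = 0.
  H_3: rank ker ∂_3 − rank ∂_4 = (1 − 1) − 0 = 0, and there is no ∂_4, so H_3 = 0.

As a check, the Euler characteristic is 10 − 19 + 9 − 1 = -1, which agrees with 1 − 2 + 0 − 0 = -1.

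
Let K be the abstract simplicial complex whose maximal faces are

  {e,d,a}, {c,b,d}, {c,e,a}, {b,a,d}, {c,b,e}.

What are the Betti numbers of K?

Take the total order a < b < c < d < e on the vertex set. Then K (dimension 2) consists of the simplices:

  0-simplices (5): a, b, c, d, e
  1-simplices (10): ab, ac, ad, ae, bc, bd, be, cd, ce, de
  2-simplices (5): abd, ace, ade, bcd, bce

Hence C_0 ≅ Z^5, C_1 ≅ Z^10, C_2 ≅ Z^5.

∂_1: C_1 → C_0 is given by ∂[p,q] = [q] − [p].
This gives a 5×10 integer matrix of rank 4; reducing to Smith normal form yields diagonal entries (1,1,1,1).

∂_2: C_2 → C_1 maps a triangle to the signed sum of its edges. For instance
  ∂ace = ce − ae + ac,
  ∂bce = ce − be + bc.
The resulting 10×5 matrix has rank 5, and its Smith normal form has invariant factors (1,1,1,1,1).

Now H_k = ker ∂_k / im ∂_{k+1}, so:

  H_0: rank C_0 − rank ∂_1 = 5 − 4 = 1, and the invariant factors of ∂_1 are all 1, so H_0 ≅ Z.
  H_1: rank ker ∂_1 − rank ∂_2 = (10 − 4) − 5 = 1, and the invariant factors of ∂_2 are all 1, so H_1 ≅ Z.
  H_2: rank ker ∂_2 − rank ∂_3 = (5 − 5) − 0 = 0, and there is no ∂_3, so H_2 ≅ 0.

(K is a triangulation of the Möbius band.)

Hence the Betti numbers are b_0 = 1, b_1 = 1, b_2 = 0.

b_0 = 1, b_1 = 1, b_2 = 0.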